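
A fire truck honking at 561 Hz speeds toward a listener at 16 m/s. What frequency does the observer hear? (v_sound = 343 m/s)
f_obs = f·v/(v − v_s) = 588.4 Hz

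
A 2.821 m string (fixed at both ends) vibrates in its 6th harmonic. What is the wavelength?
λₙ = 2L/n = 0.9403 m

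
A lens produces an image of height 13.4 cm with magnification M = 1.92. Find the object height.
ho = |hi|/|M| = 6.979 cm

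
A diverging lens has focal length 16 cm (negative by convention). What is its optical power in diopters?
P = 1/f = -6.25 D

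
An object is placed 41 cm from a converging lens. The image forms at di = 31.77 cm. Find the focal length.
1/f = 1/do + 1/di → f = 17.9 cm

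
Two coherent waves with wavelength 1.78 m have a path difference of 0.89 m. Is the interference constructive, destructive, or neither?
destructive — path difference = 0.5λ, an odd multiple of λ/2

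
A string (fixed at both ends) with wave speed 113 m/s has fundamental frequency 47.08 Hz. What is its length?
L = v/(2f₁) = 1.2 m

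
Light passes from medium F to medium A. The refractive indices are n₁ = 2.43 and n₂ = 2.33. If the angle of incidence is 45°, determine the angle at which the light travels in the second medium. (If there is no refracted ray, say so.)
sin θ₂ = (n₁/n₂)·sin θ₁ = 0.7375 → θ₂ = 47.52°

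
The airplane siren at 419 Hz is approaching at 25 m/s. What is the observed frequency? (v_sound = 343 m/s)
f_obs = f·v/(v − v_s) = 451.9 Hz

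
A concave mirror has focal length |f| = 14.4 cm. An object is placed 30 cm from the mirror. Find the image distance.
f = +14.4 cm (concave); 1/di = 1/f − 1/do → di = 27.69 cm (real image, in front of mirror)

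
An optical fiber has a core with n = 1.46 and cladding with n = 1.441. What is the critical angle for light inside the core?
θc = arcsin(n_cladding/n_core) = 80.75°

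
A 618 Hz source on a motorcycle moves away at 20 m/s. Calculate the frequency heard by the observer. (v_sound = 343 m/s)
f_obs = f·v/(v + v_s) = 584 Hz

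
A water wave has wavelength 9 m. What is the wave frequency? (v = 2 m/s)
f = v/λ = 0.2222 Hz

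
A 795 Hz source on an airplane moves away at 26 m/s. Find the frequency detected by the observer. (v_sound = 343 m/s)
f_obs = f·v/(v + v_s) = 739 Hz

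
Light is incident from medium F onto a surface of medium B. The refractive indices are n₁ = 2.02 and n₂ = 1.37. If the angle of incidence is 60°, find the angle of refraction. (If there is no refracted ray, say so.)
sin θ₂ = (n₁/n₂)·sin θ₁ = 1.277 > 1, so there is no refracted ray — the light undergoes total internal reflection.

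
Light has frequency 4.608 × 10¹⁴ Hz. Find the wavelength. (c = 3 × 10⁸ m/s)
λ = c/f = 651 nm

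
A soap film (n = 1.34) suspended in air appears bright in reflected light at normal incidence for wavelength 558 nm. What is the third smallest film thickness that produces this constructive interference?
2nt = (m − ½)λ with m = 3 → t = (m − ½)λ/(2n) = 520.5 nm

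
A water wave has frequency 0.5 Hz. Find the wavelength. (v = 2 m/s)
λ = v/f = 4 m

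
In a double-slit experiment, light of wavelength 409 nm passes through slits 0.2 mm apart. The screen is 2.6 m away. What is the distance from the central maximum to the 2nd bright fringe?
y = mλL/d = 10.63 mm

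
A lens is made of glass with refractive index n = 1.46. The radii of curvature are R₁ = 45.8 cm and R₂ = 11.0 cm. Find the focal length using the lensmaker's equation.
1/f = (n − 1)(1/R₁ − 1/R₂) → f = -31.47 cm (diverging lens)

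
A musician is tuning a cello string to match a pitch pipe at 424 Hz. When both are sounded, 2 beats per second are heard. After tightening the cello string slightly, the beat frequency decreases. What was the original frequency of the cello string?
422 Hz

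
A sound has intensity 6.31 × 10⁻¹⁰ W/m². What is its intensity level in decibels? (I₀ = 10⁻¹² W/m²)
β = 10·log₁₀(I/I₀) = 28 dB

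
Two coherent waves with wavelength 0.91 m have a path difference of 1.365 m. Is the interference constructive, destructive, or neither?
destructive — path difference = 1.5λ, an odd multiple of λ/2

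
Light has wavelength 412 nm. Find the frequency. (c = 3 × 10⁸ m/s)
f = c/λ = 7.282 × 10¹⁴ Hz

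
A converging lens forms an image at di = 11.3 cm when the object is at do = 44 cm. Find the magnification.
M = −di/do = -0.2568 (inverted image)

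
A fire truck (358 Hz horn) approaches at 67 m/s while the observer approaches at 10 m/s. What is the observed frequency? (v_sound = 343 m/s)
f_obs = f·(v + v_o)/(v − v_s) = 457.9 Hz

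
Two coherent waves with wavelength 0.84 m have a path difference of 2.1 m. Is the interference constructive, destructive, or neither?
destructive — path difference = 2.5λ, an odd multiple of λ/2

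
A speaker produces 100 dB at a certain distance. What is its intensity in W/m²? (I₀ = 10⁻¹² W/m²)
I = I₀·10^(β/10) = 1.00 × 10⁻² W/m²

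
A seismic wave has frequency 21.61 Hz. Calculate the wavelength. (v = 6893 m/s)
λ = v/f = 319 m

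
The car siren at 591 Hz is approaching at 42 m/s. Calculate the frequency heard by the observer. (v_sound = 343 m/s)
f_obs = f·v/(v − v_s) = 673.5 Hz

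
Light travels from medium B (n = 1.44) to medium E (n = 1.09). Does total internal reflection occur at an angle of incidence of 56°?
θc = arcsin(n₂/n₁) = 49.2°; 56° > θc, so yes — total internal reflection.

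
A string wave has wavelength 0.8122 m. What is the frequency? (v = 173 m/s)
f = v/λ = 213 Hz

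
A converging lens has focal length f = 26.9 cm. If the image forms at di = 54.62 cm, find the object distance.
1/do = 1/f − 1/di → do = 53 cm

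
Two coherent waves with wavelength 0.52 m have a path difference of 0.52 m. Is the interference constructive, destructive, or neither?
constructive — path difference = 1λ, a whole number of wavelengths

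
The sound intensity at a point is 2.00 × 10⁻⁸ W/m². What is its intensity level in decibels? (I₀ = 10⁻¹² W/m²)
β = 10·log₁₀(I/I₀) = 43.01 dB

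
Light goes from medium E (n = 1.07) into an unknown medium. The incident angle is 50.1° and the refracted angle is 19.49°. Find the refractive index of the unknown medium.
n₂ = n₁·sin θ₁ / sin θ₂ = 2.46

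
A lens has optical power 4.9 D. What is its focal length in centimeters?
f = 1/P = 20.41 cm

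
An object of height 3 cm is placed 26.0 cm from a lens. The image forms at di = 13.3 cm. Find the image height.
hi = (-di/do) × ho = -1.535 cm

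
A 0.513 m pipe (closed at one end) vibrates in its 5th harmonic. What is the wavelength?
λₙ = 4L/n = 0.4104 m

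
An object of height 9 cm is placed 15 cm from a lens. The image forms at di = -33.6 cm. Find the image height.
hi = (-di/do) × ho = 20.16 cm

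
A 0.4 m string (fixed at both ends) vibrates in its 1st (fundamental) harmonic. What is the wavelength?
λₙ = 2L/n = 0.8 m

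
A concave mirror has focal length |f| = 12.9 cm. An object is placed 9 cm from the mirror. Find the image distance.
f = +12.9 cm (concave); 1/di = 1/f − 1/do → di = -29.77 cm (virtual image, behind mirror)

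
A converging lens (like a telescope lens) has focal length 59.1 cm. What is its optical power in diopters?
P = 1/f = 1.692 D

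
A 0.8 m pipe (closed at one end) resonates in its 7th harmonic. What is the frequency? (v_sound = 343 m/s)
fₙ = nv/(4L) = 750.3 Hz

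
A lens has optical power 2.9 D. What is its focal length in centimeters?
f = 1/P = 34.48 cm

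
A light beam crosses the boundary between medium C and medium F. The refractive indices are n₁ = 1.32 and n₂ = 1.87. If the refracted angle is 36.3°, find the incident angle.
sin θ₁ = (n₂/n₁)·sin θ₂ → θ₁ = 57°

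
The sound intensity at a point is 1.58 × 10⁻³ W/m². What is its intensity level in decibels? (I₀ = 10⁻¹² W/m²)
β = 10·log₁₀(I/I₀) = 91.99 dB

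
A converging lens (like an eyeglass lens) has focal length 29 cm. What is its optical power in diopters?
P = 1/f = 3.448 D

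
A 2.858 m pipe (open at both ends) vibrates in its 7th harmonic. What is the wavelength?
λₙ = 2L/n = 0.8166 m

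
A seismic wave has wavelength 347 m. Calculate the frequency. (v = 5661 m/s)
f = v/λ = 16.31 Hz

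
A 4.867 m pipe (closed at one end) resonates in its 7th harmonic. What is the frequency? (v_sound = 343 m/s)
fₙ = nv/(4L) = 123.3 Hz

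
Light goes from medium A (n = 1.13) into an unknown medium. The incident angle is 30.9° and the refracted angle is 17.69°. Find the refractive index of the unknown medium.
n₂ = n₁·sin θ₁ / sin θ₂ = 1.91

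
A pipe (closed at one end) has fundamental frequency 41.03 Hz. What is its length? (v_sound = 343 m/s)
L = v/(4f₁) = 2.09 m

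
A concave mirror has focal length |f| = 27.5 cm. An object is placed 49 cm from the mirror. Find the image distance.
f = +27.5 cm (concave); 1/di = 1/f − 1/do → di = 62.67 cm (real image, in front of mirror)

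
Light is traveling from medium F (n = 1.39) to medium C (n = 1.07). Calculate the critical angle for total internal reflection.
θc = arcsin(n₂/n₁) = 50.33°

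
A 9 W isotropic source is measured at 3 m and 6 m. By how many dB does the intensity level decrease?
Δβ = 20·log₁₀(r₂/r₁) = 6.021 dB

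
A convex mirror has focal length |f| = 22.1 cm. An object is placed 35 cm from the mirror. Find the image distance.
f = −22.1 cm (convex); 1/di = 1/f − 1/do → di = -13.55 cm (virtual image, behind mirror)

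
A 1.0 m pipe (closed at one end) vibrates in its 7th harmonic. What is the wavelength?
λₙ = 4L/n = 0.5714 m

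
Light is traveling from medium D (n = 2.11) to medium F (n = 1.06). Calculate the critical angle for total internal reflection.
θc = arcsin(n₂/n₁) = 30.16°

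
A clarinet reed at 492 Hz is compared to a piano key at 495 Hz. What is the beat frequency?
3 Hz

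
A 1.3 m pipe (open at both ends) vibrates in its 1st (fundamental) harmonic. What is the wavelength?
λₙ = 2L/n = 2.6 m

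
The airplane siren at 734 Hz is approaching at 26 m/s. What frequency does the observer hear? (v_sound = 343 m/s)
f_obs = f·v/(v − v_s) = 794.2 Hz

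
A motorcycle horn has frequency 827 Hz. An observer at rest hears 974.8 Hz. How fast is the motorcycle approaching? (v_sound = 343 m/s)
v_s = v·(1 − f/f_obs) = 52.01 m/s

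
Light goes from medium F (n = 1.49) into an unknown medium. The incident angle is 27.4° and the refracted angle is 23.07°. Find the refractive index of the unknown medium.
n₂ = n₁·sin θ₁ / sin θ₂ = 1.75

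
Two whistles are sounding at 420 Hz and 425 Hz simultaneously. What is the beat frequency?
5 Hz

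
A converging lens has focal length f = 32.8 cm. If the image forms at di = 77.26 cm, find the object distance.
1/do = 1/f − 1/di → do = 57 cm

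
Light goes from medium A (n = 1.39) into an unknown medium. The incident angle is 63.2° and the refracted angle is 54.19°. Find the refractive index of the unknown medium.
n₂ = n₁·sin θ₁ / sin θ₂ = 1.53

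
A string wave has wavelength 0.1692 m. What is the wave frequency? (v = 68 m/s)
f = v/λ = 401.9 Hz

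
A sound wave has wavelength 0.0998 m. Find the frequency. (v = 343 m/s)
f = v/λ = 3437 Hz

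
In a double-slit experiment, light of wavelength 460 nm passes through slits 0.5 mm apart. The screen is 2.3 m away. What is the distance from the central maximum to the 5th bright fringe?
y = mλL/d = 10.58 mm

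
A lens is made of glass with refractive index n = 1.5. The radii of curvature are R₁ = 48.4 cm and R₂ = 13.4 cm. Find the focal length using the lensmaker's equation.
1/f = (n − 1)(1/R₁ − 1/R₂) → f = -37.06 cm (diverging lens)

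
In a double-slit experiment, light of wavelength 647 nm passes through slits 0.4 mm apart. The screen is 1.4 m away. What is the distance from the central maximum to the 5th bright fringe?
y = mλL/d = 11.32 mm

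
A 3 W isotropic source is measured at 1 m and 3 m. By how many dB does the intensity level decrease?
Δβ = 20·log₁₀(r₂/r₁) = 9.542 dB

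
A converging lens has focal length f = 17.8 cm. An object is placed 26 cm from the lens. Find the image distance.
1/di = 1/f − 1/do → di = 56.44 cm (real image)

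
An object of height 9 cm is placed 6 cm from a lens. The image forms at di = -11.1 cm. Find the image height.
hi = (-di/do) × ho = 16.65 cm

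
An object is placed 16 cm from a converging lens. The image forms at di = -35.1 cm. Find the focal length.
1/f = 1/do + 1/di → f = 29.4 cm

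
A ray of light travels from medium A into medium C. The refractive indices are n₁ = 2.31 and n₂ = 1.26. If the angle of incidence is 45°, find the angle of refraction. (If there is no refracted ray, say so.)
sin θ₂ = (n₁/n₂)·sin θ₁ = 1.296 > 1, so there is no refracted ray — the light undergoes total internal reflection.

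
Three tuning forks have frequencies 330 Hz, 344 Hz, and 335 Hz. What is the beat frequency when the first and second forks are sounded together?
14 Hz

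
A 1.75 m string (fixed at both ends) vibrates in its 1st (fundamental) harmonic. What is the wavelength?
λₙ = 2L/n = 3.5 m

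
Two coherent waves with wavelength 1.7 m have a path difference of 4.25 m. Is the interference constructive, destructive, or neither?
destructive — path difference = 2.5λ, an odd multiple of λ/2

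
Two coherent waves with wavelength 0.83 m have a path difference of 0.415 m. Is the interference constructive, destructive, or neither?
destructive — path difference = 0.5λ, an odd multiple of λ/2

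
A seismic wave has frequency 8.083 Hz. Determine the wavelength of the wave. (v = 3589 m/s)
λ = v/f = 444 m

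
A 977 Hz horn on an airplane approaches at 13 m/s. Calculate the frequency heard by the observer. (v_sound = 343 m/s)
f_obs = f·v/(v − v_s) = 1015 Hz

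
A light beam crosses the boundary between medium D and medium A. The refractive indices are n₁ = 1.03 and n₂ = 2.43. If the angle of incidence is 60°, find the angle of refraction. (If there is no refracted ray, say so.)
sin θ₂ = (n₁/n₂)·sin θ₁ = 0.3671 → θ₂ = 21.54°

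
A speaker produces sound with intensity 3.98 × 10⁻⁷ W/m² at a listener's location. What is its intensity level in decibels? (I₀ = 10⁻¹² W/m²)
β = 10·log₁₀(I/I₀) = 56 dB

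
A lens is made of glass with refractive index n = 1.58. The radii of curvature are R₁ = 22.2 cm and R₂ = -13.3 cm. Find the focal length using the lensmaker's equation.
1/f = (n − 1)(1/R₁ − 1/R₂) → f = 14.34 cm (converging lens)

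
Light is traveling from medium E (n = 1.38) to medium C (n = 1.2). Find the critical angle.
θc = arcsin(n₂/n₁) = 60.41°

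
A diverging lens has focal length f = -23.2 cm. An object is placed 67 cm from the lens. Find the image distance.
1/di = 1/f − 1/do → di = -17.23 cm (virtual image)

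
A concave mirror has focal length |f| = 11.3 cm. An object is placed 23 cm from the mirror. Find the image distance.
f = +11.3 cm (concave); 1/di = 1/f − 1/do → di = 22.21 cm (real image, in front of mirror)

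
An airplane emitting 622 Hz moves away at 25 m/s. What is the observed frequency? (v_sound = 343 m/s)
f_obs = f·v/(v + v_s) = 579.7 Hz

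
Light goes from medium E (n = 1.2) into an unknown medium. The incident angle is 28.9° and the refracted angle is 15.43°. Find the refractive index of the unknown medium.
n₂ = n₁·sin θ₁ / sin θ₂ = 2.18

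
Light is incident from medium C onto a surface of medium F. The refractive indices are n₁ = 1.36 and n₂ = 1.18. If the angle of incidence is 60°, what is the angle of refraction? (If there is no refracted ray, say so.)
sin θ₂ = (n₁/n₂)·sin θ₁ = 0.9981 → θ₂ = 86.5°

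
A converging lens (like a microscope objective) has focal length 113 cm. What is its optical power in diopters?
P = 1/f = 0.885 D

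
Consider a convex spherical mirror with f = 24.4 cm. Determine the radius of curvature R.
R = 2|f| = 48.8 cm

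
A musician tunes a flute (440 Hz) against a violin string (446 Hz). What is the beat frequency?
6 Hz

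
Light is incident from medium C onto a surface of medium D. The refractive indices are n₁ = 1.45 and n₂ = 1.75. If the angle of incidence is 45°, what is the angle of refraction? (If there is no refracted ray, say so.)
sin θ₂ = (n₁/n₂)·sin θ₁ = 0.5859 → θ₂ = 35.87°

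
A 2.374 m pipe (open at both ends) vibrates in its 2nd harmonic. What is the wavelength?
λₙ = 2L/n = 2.374 m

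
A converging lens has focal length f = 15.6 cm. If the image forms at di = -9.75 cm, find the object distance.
1/do = 1/f − 1/di → do = 6 cm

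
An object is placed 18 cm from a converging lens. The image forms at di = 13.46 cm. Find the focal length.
1/f = 1/do + 1/di → f = 7.701 cm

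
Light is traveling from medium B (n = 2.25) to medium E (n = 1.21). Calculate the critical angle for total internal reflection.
θc = arcsin(n₂/n₁) = 32.53°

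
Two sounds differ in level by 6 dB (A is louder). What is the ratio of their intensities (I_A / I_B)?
I_A/I_B = 10^(Δβ/10) = 3.981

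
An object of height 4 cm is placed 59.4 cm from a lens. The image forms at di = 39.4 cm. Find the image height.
hi = (-di/do) × ho = -2.653 cm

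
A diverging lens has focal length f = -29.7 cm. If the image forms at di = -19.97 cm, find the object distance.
1/do = 1/f − 1/di → do = 60.96 cm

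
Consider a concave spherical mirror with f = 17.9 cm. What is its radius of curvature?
R = 2|f| = 35.8 cm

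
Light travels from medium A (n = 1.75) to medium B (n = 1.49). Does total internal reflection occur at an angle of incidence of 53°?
θc = arcsin(n₂/n₁) = 58.37°; 53° < θc, so no — the ray refracts.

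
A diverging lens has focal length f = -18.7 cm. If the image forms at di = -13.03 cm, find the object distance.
1/do = 1/f − 1/di → do = 42.97 cm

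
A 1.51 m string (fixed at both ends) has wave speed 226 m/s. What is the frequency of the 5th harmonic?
fₙ = nv/(2L) = 374.2 Hz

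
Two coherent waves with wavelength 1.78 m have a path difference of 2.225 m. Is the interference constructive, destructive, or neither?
neither (partial) — path difference = 1.25λ, neither a whole number of wavelengths nor an odd multiple of λ/2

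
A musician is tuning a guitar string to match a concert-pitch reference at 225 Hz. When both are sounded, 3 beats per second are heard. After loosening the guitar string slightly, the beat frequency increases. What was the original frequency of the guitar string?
222 Hz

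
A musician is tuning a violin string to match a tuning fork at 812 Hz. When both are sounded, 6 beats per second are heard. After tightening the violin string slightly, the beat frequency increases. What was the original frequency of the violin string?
818 Hz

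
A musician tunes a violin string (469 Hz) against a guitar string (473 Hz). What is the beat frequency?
4 Hz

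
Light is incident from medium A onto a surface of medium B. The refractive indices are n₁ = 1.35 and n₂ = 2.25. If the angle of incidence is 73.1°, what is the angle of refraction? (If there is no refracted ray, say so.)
sin θ₂ = (n₁/n₂)·sin θ₁ = 0.5741 → θ₂ = 35.04°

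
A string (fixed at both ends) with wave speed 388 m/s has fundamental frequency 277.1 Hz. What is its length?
L = v/(2f₁) = 0.7001 m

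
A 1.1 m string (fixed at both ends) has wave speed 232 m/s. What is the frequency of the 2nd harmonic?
fₙ = nv/(2L) = 210.9 Hz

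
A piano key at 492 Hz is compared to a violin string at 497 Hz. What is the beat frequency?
5 Hz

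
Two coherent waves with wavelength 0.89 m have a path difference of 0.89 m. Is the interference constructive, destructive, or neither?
constructive — path difference = 1λ, a whole number of wavelengths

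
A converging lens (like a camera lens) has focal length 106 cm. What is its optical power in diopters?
P = 1/f = 0.9434 D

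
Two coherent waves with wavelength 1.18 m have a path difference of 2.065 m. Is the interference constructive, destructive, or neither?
neither (partial) — path difference = 1.75λ, neither a whole number of wavelengths nor an odd multiple of λ/2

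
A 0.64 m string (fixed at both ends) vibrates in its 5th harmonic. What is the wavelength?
λₙ = 2L/n = 0.256 m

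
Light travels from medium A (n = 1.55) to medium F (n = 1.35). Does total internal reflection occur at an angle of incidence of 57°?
θc = arcsin(n₂/n₁) = 60.57°; 57° < θc, so no — the ray refracts.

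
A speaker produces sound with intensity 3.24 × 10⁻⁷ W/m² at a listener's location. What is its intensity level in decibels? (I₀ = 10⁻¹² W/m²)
β = 10·log₁₀(I/I₀) = 55.11 dB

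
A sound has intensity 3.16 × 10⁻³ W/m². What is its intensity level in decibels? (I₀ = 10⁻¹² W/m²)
β = 10·log₁₀(I/I₀) = 95 dB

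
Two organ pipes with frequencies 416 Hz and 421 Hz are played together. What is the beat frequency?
5 Hz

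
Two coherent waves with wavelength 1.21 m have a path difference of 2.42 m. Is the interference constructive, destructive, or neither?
constructive — path difference = 2λ, a whole number of wavelengths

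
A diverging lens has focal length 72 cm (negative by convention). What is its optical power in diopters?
P = 1/f = -1.389 D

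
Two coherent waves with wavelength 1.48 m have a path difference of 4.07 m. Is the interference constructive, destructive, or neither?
neither (partial) — path difference = 2.75λ, neither a whole number of wavelengths nor an odd multiple of λ/2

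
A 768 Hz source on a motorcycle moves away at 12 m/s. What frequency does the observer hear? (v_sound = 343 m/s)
f_obs = f·v/(v + v_s) = 742 Hz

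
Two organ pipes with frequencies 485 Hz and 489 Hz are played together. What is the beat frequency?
4 Hz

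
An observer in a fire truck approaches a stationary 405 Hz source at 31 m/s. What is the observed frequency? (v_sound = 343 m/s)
f_obs = f·(v + v_o)/v = 441.6 Hz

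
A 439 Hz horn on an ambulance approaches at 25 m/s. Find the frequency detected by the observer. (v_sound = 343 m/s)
f_obs = f·v/(v − v_s) = 473.5 Hz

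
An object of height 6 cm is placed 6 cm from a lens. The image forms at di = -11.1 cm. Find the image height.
hi = (-di/do) × ho = 11.1 cm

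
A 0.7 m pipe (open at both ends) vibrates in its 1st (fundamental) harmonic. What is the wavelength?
λₙ = 2L/n = 1.4 m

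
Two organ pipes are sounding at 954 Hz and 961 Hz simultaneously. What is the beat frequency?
7 Hz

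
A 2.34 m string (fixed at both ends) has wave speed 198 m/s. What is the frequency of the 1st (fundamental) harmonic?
fₙ = nv/(2L) = 42.31 Hz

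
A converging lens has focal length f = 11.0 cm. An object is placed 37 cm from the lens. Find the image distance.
1/di = 1/f − 1/do → di = 15.65 cm (real image)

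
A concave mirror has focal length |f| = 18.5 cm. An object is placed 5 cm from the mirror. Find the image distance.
f = +18.5 cm (concave); 1/di = 1/f − 1/do → di = -6.852 cm (virtual image, behind mirror)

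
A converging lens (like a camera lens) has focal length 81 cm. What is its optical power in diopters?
P = 1/f = 1.235 D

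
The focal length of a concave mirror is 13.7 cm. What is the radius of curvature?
R = 2|f| = 27.4 cm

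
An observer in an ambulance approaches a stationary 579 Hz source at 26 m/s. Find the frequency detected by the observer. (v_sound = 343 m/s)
f_obs = f·(v + v_o)/v = 622.9 Hz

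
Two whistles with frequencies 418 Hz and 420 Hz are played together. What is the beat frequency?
2 Hz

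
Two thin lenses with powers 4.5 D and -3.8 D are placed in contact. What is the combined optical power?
P_total = P₁ + P₂ = 0.7 D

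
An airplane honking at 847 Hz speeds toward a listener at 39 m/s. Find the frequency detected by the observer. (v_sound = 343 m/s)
f_obs = f·v/(v − v_s) = 955.7 Hz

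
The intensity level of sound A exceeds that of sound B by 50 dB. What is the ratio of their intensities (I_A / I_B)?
I_A/I_B = 10^(Δβ/10) = 100000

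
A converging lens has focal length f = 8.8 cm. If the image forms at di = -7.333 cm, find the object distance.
1/do = 1/f − 1/di → do = 4 cm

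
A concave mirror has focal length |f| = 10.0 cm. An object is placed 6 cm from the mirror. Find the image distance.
f = +10.0 cm (concave); 1/di = 1/f − 1/do → di = -15 cm (virtual image, behind mirror)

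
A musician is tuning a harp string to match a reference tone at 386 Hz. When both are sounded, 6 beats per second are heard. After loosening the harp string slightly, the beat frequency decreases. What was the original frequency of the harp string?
392 Hz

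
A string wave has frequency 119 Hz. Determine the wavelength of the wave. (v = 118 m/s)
λ = v/f = 0.9916 m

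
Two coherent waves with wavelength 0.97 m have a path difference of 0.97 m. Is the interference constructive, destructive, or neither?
constructive — path difference = 1λ, a whole number of wavelengths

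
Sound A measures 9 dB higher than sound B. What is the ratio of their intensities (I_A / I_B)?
I_A/I_B = 10^(Δβ/10) = 7.943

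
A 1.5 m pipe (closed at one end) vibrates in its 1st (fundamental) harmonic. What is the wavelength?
λₙ = 4L/n = 6 m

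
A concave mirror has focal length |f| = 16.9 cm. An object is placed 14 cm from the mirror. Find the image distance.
f = +16.9 cm (concave); 1/di = 1/f − 1/do → di = -81.59 cm (virtual image, behind mirror)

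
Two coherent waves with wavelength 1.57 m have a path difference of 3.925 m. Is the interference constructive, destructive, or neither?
destructive — path difference = 2.5λ, an odd multiple of λ/2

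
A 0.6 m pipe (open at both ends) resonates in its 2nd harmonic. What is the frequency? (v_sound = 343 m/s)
fₙ = nv/(2L) = 571.7 Hz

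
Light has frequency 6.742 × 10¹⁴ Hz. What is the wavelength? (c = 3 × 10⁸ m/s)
λ = c/f = 445 nm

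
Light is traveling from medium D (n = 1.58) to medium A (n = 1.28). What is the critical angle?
θc = arcsin(n₂/n₁) = 54.11°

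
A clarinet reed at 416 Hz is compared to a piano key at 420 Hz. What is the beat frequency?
4 Hz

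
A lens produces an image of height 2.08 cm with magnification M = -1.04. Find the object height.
ho = |hi|/|M| = 2 cm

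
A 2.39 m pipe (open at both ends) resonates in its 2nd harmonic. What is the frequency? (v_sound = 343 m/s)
fₙ = nv/(2L) = 143.5 Hz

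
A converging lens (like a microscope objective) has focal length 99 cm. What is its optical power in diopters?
P = 1/f = 1.01 D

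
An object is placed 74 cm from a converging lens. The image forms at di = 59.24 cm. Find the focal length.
1/f = 1/do + 1/di → f = 32.9 cm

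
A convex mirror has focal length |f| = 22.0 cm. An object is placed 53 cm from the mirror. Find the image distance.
f = −22.0 cm (convex); 1/di = 1/f − 1/do → di = -15.55 cm (virtual image, behind mirror)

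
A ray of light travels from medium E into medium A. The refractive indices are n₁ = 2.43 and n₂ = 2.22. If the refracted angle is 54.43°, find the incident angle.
sin θ₁ = (n₂/n₁)·sin θ₂ → θ₁ = 48°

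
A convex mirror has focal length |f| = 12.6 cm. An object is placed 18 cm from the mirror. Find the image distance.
f = −12.6 cm (convex); 1/di = 1/f − 1/do → di = -7.412 cm (virtual image, behind mirror)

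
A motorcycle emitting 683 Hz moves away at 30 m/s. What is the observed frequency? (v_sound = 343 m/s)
f_obs = f·v/(v + v_s) = 628.1 Hz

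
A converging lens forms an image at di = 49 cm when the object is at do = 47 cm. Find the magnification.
M = −di/do = -1.043 (inverted image)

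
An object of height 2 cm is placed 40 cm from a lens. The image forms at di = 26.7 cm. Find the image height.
hi = (-di/do) × ho = -1.335 cm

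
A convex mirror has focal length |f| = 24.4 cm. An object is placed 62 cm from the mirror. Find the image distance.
f = −24.4 cm (convex); 1/di = 1/f − 1/do → di = -17.51 cm (virtual image, behind mirror)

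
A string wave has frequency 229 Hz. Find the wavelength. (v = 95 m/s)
λ = v/f = 0.4148 m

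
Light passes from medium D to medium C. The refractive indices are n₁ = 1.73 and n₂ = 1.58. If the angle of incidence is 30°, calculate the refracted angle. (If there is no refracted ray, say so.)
sin θ₂ = (n₁/n₂)·sin θ₁ = 0.5475 → θ₂ = 33.19°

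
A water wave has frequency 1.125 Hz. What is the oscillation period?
T = 1/f = 0.8889 s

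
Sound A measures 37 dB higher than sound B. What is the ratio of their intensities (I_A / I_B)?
I_A/I_B = 10^(Δβ/10) = 5012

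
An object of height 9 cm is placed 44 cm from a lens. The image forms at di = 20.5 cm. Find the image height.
hi = (-di/do) × ho = -4.193 cm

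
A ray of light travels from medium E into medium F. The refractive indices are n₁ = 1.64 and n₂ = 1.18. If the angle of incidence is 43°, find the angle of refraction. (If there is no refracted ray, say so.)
sin θ₂ = (n₁/n₂)·sin θ₁ = 0.9479 → θ₂ = 71.42°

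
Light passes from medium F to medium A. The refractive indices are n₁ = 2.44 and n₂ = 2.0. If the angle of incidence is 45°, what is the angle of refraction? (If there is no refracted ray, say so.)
sin θ₂ = (n₁/n₂)·sin θ₁ = 0.8627 → θ₂ = 59.62°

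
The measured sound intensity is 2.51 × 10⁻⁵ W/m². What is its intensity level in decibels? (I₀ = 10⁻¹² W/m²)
β = 10·log₁₀(I/I₀) = 74 dB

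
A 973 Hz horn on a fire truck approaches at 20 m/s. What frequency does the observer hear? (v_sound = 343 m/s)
f_obs = f·v/(v − v_s) = 1033 Hz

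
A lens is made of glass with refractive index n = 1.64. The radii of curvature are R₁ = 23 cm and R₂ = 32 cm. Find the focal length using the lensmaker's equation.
1/f = (n − 1)(1/R₁ − 1/R₂) → f = 127.8 cm (converging lens)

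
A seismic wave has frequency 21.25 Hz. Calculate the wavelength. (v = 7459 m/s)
λ = v/f = 351 m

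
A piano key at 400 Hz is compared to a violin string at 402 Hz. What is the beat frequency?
2 Hz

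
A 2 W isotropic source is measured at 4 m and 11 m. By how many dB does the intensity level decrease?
Δβ = 20·log₁₀(r₂/r₁) = 8.787 dB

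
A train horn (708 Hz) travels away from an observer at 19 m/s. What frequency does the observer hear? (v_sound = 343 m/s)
f_obs = f·v/(v + v_s) = 670.8 Hz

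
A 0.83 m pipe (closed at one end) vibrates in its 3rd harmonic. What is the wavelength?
λₙ = 4L/n = 1.107 m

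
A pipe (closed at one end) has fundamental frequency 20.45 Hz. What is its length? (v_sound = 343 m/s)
L = v/(4f₁) = 4.193 m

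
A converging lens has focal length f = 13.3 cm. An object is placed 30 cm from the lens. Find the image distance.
1/di = 1/f − 1/do → di = 23.89 cm (real image)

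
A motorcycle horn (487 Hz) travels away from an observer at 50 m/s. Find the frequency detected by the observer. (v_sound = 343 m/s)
f_obs = f·v/(v + v_s) = 425 Hz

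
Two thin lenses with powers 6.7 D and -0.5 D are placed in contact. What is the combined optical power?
P_total = P₁ + P₂ = 6.2 D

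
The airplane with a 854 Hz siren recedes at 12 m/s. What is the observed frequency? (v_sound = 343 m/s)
f_obs = f·v/(v + v_s) = 825.1 Hz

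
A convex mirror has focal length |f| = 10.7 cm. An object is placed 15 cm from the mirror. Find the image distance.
f = −10.7 cm (convex); 1/di = 1/f − 1/do → di = -6.245 cm (virtual image, behind mirror)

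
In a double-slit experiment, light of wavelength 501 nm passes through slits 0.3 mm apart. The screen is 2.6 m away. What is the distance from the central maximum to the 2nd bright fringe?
y = mλL/d = 8.684 mm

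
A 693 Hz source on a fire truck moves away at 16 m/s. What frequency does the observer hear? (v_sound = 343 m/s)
f_obs = f·v/(v + v_s) = 662.1 Hz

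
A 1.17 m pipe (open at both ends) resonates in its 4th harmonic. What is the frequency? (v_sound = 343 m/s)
fₙ = nv/(2L) = 586.3 Hz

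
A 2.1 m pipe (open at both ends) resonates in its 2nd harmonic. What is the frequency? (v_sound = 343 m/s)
fₙ = nv/(2L) = 163.3 Hz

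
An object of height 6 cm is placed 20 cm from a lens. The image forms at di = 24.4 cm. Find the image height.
hi = (-di/do) × ho = -7.32 cm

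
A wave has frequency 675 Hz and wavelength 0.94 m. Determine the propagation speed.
v = fλ = 634.5 m/s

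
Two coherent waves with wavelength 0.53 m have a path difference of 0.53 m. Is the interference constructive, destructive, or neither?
constructive — path difference = 1λ, a whole number of wavelengths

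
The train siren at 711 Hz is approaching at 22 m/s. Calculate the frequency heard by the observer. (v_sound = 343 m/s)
f_obs = f·v/(v − v_s) = 759.7 Hz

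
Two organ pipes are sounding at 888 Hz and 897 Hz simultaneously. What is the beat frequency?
9 Hz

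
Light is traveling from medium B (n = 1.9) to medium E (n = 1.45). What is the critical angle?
θc = arcsin(n₂/n₁) = 49.74°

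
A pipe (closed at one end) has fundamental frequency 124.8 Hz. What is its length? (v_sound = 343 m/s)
L = v/(4f₁) = 0.6871 m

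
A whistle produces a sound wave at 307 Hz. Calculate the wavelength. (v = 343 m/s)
λ = v/f = 1.117 m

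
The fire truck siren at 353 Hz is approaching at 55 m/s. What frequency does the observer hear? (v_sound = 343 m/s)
f_obs = f·v/(v − v_s) = 420.4 Hz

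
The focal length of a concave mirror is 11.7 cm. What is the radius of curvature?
R = 2|f| = 23.4 cm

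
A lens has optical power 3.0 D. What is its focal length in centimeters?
f = 1/P = 33.33 cm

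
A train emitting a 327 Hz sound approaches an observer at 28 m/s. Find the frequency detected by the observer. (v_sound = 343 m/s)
f_obs = f·v/(v − v_s) = 356.1 Hz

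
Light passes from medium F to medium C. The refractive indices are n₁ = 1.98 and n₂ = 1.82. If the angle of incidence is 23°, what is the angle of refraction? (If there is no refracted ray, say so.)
sin θ₂ = (n₁/n₂)·sin θ₁ = 0.4251 → θ₂ = 25.16°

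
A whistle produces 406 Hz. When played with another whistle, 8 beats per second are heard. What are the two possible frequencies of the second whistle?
f₂ = 406 ± 8 Hz → 414 Hz or 398 Hz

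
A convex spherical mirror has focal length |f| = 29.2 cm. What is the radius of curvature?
R = 2|f| = 58.4 cm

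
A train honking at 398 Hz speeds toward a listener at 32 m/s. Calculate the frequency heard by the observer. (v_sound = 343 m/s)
f_obs = f·v/(v − v_s) = 439 Hz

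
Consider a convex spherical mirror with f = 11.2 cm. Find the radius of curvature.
R = 2|f| = 22.4 cm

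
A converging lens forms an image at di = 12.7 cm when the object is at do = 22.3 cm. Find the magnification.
M = −di/do = -0.5695 (inverted image)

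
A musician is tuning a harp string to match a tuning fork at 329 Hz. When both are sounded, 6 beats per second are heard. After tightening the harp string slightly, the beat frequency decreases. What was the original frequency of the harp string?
323 Hz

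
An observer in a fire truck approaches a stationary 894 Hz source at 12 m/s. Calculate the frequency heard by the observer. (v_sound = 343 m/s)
f_obs = f·(v + v_o)/v = 925.3 Hz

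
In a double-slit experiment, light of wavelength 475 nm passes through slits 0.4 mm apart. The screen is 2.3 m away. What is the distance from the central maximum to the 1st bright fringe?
y = mλL/d = 2.731 mm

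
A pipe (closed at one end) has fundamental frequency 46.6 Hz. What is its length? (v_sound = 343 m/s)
L = v/(4f₁) = 1.84 m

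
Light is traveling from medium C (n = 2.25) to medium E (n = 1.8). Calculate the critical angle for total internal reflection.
θc = arcsin(n₂/n₁) = 53.13°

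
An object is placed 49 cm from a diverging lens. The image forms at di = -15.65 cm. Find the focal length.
1/f = 1/do + 1/di → f = -22.99 cm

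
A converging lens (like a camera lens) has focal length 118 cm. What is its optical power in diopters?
P = 1/f = 0.8475 D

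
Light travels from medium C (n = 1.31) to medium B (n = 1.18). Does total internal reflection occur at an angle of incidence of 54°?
θc = arcsin(n₂/n₁) = 64.26°; 54° < θc, so no — the ray refracts.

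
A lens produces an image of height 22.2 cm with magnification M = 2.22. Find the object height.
ho = |hi|/|M| = 10 cm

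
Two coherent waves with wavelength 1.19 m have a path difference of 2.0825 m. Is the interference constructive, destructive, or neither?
neither (partial) — path difference = 1.75λ, neither a whole number of wavelengths nor an odd multiple of λ/2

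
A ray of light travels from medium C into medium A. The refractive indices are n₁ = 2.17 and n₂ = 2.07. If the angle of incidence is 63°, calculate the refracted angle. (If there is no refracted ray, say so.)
sin θ₂ = (n₁/n₂)·sin θ₁ = 0.9341 → θ₂ = 69.08°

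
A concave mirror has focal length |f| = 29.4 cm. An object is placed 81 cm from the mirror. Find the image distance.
f = +29.4 cm (concave); 1/di = 1/f − 1/do → di = 46.15 cm (real image, in front of mirror)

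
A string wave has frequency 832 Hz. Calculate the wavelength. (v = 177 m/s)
λ = v/f = 0.2127 m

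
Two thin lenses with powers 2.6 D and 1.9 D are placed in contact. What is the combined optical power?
P_total = P₁ + P₂ = 4.5 D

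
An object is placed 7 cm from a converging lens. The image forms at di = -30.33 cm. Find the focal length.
1/f = 1/do + 1/di → f = 9.1 cm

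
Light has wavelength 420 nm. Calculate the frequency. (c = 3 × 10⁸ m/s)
f = c/λ = 7.143 × 10¹⁴ Hz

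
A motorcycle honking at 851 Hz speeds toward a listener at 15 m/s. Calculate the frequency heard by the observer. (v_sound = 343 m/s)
f_obs = f·v/(v − v_s) = 889.9 Hz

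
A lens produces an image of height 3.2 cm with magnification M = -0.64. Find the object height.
ho = |hi|/|M| = 5 cm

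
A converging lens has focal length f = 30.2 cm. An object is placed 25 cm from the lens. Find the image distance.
1/di = 1/f − 1/do → di = -145.2 cm (virtual image)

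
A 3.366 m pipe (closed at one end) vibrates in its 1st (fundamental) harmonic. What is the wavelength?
λₙ = 4L/n = 13.46 m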